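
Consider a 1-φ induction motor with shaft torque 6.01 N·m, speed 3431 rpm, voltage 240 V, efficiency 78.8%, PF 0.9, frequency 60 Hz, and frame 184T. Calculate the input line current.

12.7 A

ω = 2π×3431/60 = 359.3 rad/s; P_out = τω = 6.01 × 359.3 = 2159 W
P_in = P_out / η = 2159 / 0.788 = 2740 W
I = P_in / (V·cosφ) = 2740 / (240 × 0.9) = 12.7 A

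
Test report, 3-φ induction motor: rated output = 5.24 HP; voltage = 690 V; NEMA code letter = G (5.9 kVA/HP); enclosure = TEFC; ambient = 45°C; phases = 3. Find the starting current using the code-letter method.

S_LR = 5.9 × 5.24 = 30.916 kVA
I_LR = S_LR/(√3·V_L) = 30916/(1.732×690) = 25.9 A

25.9 A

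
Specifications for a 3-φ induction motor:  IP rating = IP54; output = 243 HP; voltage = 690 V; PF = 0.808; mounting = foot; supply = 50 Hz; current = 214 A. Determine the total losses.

25.4 kW

P_in = √3·V·I·cosφ = 1.732×690×214×0.808 = 206644 W
P_out = 243×746 = 181278 W
Losses = P_in − P_out = 206644 − 181278 = 25366 W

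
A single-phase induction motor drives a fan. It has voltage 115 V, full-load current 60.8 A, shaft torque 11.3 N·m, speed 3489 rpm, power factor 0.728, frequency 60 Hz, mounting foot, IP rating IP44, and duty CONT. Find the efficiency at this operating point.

81.1 %

ω = 2π × 3489/60 = 365.4 rad/s; P_out = τω = 11.3 × 365.4 = 4129 W
P_in = V·I·cosφ = 115 × 60.8 × 0.728 = 5090 W
η = P_out / P_in = 4129 / 5090 = 0.811 = 81.1%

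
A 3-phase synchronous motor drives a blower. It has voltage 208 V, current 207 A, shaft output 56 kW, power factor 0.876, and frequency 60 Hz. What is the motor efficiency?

85.7 %

P_out = 56 kW = 56000 W
P_in = √3·V_L·I_L·cosφ = 1.732 × 208 × 207 × 0.876 = 65326 W
η = P_out / P_in = 56000 / 65326 = 0.857 = 85.7%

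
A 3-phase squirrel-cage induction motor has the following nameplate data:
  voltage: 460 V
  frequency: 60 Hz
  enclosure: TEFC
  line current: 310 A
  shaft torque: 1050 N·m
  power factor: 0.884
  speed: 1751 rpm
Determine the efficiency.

88.2 %

ω = 2π × 1751/60 = 183.4 rad/s; P_out = τω = 1050 × 183.4 = 192570 W
P_in = √3·V_L·I_L·cosφ = 1.732 × 460 × 310 × 0.884 = 218333 W
η = P_out / P_in = 192570 / 218333 = 0.882 = 88.2%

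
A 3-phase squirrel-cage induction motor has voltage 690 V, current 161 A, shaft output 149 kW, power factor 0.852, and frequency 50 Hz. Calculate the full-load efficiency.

P_out = 149 kW = 149000 W
P_in = √3·V_L·I_L·cosφ = 1.732 × 690 × 161 × 0.852 = 163932 W
η = P_out / P_in = 149000 / 163932 = 0.909 = 90.9%

90.9 %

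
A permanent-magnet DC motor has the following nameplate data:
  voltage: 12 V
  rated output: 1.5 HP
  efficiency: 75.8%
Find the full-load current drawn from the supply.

P_out = 1.5 × 746 = 1119 W
P_in = P_out / η = 1119 / 0.758 = 1476 W
I = P_in / V = 1476 / 12 = 123 A

123 A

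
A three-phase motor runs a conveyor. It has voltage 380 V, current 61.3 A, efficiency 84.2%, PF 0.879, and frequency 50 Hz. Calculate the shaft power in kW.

P_in = √3·V·I·cosφ = 1.732 × 380 × 61.3 × 0.879 = 35463 W
P_out = η·P_in = 0.842 × 35463 = 29860 W

29.9 kW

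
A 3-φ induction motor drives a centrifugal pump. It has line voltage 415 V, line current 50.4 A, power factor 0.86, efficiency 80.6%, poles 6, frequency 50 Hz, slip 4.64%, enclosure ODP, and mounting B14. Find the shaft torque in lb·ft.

185 lb·ft

P_in = √3·V·I·cosφ = 1.732 × 415 × 50.4 × 0.86 = 31155 W
P_out = η·P_in = 0.806 × 31155 = 25111 W
n_s = 120×50/6 = 1000 rpm; n = 1000×(1−0.0464) = 954 rpm
ω = 2π×954/60 = 99.9 rad/s
τ = P_out/ω = 25111/99.9 = 251.4 N·m
In lb·ft: 251.4/1.356 = 185 lb·ft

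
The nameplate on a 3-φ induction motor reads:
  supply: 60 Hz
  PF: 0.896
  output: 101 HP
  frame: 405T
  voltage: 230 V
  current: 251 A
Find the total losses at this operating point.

14200 W

P_in = √3·V·I·cosφ = 1.732×230×251×0.896 = 89590 W
P_out = 101×746 = 75346 W
Losses = P_in − P_out = 89590 − 75346 = 14244 W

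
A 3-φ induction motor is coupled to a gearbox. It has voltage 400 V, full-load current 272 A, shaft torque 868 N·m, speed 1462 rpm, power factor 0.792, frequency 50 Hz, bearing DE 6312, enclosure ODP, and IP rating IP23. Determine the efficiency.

89.0 %

ω = 2π × 1462/60 = 153.1 rad/s; P_out = τω = 868 × 153.1 = 132891 W
P_in = √3·V_L·I_L·cosφ = 1.732 × 400 × 272 × 0.792 = 149246 W
η = P_out / P_in = 132891 / 149246 = 0.890 = 89.0%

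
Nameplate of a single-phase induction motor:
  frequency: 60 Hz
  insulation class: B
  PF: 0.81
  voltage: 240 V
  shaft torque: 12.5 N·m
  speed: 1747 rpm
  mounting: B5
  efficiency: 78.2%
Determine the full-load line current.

ω = 2π×1747/60 = 182.9 rad/s; P_out = τω = 12.5 × 182.9 = 2286 W
P_in = P_out / η = 2286 / 0.782 = 2923 W
I = P_in / (V·cosφ) = 2923 / (240 × 0.81) = 15 A

15 A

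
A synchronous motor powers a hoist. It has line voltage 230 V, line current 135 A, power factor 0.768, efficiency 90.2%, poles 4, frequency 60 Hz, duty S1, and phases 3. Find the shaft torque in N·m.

P_in = √3·V·I·cosφ = 1.732 × 230 × 135 × 0.768 = 41302 W
P_out = η·P_in = 0.902 × 41302 = 37254 W
n = n_s = 120×60/4 = 1800 rpm (synchronous)
ω = 2π×1800/60 = 188.5 rad/s
τ = P_out/ω = 37254/188.5 = 198 N·m

198 N·m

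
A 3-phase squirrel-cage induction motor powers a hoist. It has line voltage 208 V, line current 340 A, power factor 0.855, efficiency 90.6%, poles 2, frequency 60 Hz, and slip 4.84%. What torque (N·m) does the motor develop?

P_in = √3·V·I·cosφ = 1.732 × 208 × 340 × 0.855 = 104726 W
P_out = η·P_in = 0.906 × 104726 = 94882 W
n_s = 120×60/2 = 3600 rpm; n = 3600×(1−0.0484) = 3426 rpm
ω = 2π×3426/60 = 358.8 rad/s
τ = P_out/ω = 94882/358.8 = 264 N·m

264 N·m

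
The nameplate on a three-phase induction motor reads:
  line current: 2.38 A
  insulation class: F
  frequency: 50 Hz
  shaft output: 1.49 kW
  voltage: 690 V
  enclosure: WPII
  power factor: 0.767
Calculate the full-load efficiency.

P_out = 1.49 kW = 1490 W
P_in = √3·V_L·I_L·cosφ = 1.732 × 690 × 2.38 × 0.767 = 2182 W
η = P_out / P_in = 1490 / 2182 = 0.683 = 68.3%

68.3 %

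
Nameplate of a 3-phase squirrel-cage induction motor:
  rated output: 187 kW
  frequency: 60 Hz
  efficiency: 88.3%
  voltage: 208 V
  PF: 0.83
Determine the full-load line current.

708 A

P_out = 187 kW = 187000 W
P_in = P_out / η = 187000 / 0.883 = 211778 W
I_L = P_in / (√3·V_L·cosφ) = 211778 / (1.732 × 208 × 0.83) = 708 A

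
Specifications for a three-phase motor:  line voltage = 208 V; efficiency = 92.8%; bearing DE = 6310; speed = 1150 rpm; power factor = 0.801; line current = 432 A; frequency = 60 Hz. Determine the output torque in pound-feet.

709 lb·ft

P_in = √3·V·I·cosφ = 1.732 × 208 × 432 × 0.801 = 124660 W
P_out = η·P_in = 0.928 × 124660 = 115684 W
n = 1150 rpm
ω = 2π×1150/60 = 120.4 rad/s
τ = P_out/ω = 115684/120.4 = 960.8 N·m
In lb·ft: 960.8/1.356 = 709 lb·ft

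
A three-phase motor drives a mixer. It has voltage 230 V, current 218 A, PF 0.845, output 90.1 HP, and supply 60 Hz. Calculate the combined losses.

P_in = √3·V·I·cosφ = 1.732×230×218×0.845 = 73382 W
P_out = 90.1×746 = 67215 W
Losses = P_in − P_out = 73382 − 67215 = 6167 W

6170 W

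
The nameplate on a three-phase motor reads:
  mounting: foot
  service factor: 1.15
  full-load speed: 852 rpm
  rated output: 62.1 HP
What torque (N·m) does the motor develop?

519 N·m

P_out = 62.1 × 746 = 46327 W
ω = 2π × 852/60 = 89.22 rad/s
τ = P_out/ω = 46327/89.22 = 519 N·m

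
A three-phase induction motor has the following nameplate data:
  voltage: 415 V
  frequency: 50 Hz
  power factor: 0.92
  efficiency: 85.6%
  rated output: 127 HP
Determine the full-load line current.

P_out = 127 × 746 = 94742 W
P_in = P_out / η = 94742 / 0.856 = 110680 W
I_L = P_in / (√3·V_L·cosφ) = 110680 / (1.732 × 415 × 0.92) = 167 A

167 A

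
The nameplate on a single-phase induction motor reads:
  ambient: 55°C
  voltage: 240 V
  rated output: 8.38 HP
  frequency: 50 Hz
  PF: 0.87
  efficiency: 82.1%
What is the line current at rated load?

36.5 A

P_out = 8.38 × 746 = 6251 W
P_in = P_out / η = 6251 / 0.821 = 7614 W
I = P_in / (V·cosφ) = 7614 / (240 × 0.87) = 36.5 A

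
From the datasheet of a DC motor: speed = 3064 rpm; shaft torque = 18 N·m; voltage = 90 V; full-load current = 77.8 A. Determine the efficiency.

82.5 %

ω = 2π × 3064/60 = 320.9 rad/s; P_out = τω = 18 × 320.9 = 5776 W
P_in = V·I = 90 × 77.8 = 7002 W
η = P_out / P_in = 5776 / 7002 = 0.825 = 82.5%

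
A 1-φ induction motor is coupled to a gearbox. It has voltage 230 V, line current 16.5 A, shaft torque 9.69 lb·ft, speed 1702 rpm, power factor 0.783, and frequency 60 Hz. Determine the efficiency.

78.8 %

τ = 9.69 lb·ft × 1.356 = 13.14 N·m
ω = 2π × 1702/60 = 178.2 rad/s; P_out = τω = 13.14 × 178.2 = 2342 W
P_in = V·I·cosφ = 230 × 16.5 × 0.783 = 2971 W
η = P_out / P_in = 2342 / 2971 = 0.788 = 78.8%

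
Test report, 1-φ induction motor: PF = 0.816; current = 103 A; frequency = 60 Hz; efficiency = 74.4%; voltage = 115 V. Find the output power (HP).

P_in = V·I·cosφ = 115 × 103 × 0.816 = 9666 W
P_out = η·P_in = 0.744 × 9666 = 7192 W
= 7192/746 = 9.64 HP

9.64 HP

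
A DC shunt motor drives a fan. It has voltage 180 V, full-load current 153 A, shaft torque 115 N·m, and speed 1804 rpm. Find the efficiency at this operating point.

78.9 %

ω = 2π × 1804/60 = 188.9 rad/s; P_out = τω = 115 × 188.9 = 21724 W
P_in = V·I = 180 × 153 = 27540 W
η = P_out / P_in = 21724 / 27540 = 0.789 = 78.9%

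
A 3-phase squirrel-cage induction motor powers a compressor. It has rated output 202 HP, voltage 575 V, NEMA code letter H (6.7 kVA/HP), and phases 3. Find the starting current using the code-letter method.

S_LR = 6.7 × 202 = 1353.4 kVA
I_LR = S_LR/(√3·V_L) = 1353400/(1.732×575) = 1360 A

1360 A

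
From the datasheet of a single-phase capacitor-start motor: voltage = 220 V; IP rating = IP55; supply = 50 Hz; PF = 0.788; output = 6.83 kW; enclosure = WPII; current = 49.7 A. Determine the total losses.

1790 W

P_in = V·I·cosφ = 220×49.7×0.788 = 8616 W
P_out = 6830 W
Losses = P_in − P_out = 8616 − 6830 = 1786 W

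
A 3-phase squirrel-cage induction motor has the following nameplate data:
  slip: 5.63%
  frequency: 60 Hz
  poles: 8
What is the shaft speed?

n_s = 120f/p = 120×60/8 = 900 rpm
n = n_s(1 − s) = 900 × (1 − 0.0563) = 849 rpm

849 rpm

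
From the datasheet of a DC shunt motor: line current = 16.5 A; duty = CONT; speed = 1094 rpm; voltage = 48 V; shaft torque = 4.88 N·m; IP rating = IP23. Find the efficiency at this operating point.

70.6 %

ω = 2π × 1094/60 = 114.6 rad/s; P_out = τω = 4.88 × 114.6 = 559 W
P_in = V·I = 48 × 16.5 = 792 W
η = P_out / P_in = 559 / 792 = 0.706 = 70.6%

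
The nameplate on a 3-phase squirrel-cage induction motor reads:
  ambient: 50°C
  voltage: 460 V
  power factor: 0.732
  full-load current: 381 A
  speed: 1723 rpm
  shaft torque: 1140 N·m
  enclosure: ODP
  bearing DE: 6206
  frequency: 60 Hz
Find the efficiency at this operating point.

92.6 %

ω = 2π × 1723/60 = 180.4 rad/s; P_out = τω = 1140 × 180.4 = 205656 W
P_in = √3·V_L·I_L·cosφ = 1.732 × 460 × 381 × 0.732 = 222199 W
η = P_out / P_in = 205656 / 222199 = 0.926 = 92.6%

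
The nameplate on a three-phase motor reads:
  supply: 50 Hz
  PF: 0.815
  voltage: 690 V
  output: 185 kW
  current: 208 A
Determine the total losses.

P_in = √3·V·I·cosφ = 1.732×690×208×0.815 = 202590 W
P_out = 185000 W
Losses = P_in − P_out = 202590 − 185000 = 17590 W

17.6 kW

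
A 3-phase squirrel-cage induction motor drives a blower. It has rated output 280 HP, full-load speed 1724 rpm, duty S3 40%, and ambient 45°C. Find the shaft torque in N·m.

P_out = 280 × 746 = 208880 W
ω = 2π × 1724/60 = 180.5 rad/s
τ = P_out/ω = 208880/180.5 = 1160 N·m

1160 N·m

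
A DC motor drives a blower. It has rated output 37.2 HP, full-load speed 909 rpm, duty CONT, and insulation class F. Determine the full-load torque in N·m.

P_out = 37.2 × 746 = 27751 W
ω = 2π × 909/60 = 95.19 rad/s
τ = P_out/ω = 27751/95.19 = 292 N·m

292 N·m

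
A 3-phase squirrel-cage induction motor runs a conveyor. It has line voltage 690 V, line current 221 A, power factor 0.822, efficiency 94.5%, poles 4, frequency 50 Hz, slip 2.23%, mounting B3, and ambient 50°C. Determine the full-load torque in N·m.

P_in = √3·V·I·cosφ = 1.732 × 690 × 221 × 0.822 = 217101 W
P_out = η·P_in = 0.945 × 217101 = 205160 W
n_s = 120×50/4 = 1500 rpm; n = 1500×(1−0.0223) = 1467 rpm
ω = 2π×1467/60 = 153.6 rad/s
τ = P_out/ω = 205160/153.6 = 1340 N·m

1340 N·m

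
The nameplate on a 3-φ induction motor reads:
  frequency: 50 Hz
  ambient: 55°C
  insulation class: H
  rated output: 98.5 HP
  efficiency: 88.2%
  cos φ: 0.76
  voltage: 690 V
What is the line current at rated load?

P_out = 98.5 × 746 = 73481 W
P_in = P_out / η = 73481 / 0.882 = 83312 W
I_L = P_in / (√3·V_L·cosφ) = 83312 / (1.732 × 690 × 0.76) = 91.7 A

91.7 A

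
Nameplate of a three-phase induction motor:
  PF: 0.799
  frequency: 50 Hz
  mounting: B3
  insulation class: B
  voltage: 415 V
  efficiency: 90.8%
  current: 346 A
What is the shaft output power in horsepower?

P_in = √3·V·I·cosφ = 1.732 × 415 × 346 × 0.799 = 198710 W
P_out = η·P_in = 0.908 × 198710 = 180429 W
= 180429/746 = 242 HP

242 HP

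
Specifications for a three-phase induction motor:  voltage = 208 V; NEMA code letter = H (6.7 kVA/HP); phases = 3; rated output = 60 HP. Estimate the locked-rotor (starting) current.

S_LR = 6.7 × 60 = 402 kVA
I_LR = S_LR/(√3·V_L) = 402000/(1.732×208) = 1120 A

1120 A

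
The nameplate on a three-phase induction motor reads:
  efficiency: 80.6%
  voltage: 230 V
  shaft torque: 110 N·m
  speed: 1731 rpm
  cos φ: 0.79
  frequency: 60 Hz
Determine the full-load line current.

78.6 A

ω = 2π×1731/60 = 181.3 rad/s; P_out = τω = 110 × 181.3 = 19943 W
P_in = P_out / η = 19943 / 0.806 = 24743 W
I_L = P_in / (√3·V_L·cosφ) = 24743 / (1.732 × 230 × 0.79) = 78.6 A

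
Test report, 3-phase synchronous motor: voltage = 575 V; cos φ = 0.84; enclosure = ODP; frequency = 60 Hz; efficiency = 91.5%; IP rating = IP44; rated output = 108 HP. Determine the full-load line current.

P_out = 108 × 746 = 80568 W
P_in = P_out / η = 80568 / 0.915 = 88052 W
I_L = P_in / (√3·V_L·cosφ) = 88052 / (1.732 × 575 × 0.84) = 105 A

105 A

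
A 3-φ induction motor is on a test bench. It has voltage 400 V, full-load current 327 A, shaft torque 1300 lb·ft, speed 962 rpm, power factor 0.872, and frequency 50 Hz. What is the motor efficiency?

89.9 %

τ = 1300 lb·ft × 1.356 = 1763 N·m
ω = 2π × 962/60 = 100.7 rad/s; P_out = τω = 1763 × 100.7 = 177534 W
P_in = √3·V_L·I_L·cosφ = 1.732 × 400 × 327 × 0.872 = 197548 W
η = P_out / P_in = 177534 / 197548 = 0.899 = 89.9%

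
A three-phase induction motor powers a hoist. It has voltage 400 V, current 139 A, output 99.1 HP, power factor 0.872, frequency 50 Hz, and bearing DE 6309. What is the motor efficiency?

88.0 %

P_out = 99.1 × 746 = 73929 W
P_in = √3·V_L·I_L·cosφ = 1.732 × 400 × 139 × 0.872 = 83973 W
η = P_out / P_in = 73929 / 83973 = 0.880 = 88.0%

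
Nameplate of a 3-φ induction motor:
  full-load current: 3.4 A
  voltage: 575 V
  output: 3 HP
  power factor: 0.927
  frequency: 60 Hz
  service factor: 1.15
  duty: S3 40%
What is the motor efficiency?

71.3 %

P_out = 3 × 746 = 2238 W
P_in = √3·V_L·I_L·cosφ = 1.732 × 575 × 3.4 × 0.927 = 3139 W
η = P_out / P_in = 2238 / 3139 = 0.713 = 71.3%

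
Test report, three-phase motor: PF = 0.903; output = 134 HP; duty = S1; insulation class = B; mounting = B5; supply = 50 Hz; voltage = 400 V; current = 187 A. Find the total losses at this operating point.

17 kW

P_in = √3·V·I·cosφ = 1.732×400×187×0.903 = 116987 W
P_out = 134×746 = 99964 W
Losses = P_in − P_out = 116987 − 99964 = 17023 W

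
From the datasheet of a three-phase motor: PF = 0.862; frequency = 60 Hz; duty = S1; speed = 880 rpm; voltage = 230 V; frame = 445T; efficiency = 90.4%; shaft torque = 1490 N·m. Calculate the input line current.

442 A

ω = 2π×880/60 = 92.15 rad/s; P_out = τω = 1490 × 92.15 = 137304 W
P_in = P_out / η = 137304 / 0.904 = 151885 W
I_L = P_in / (√3·V_L·cosφ) = 151885 / (1.732 × 230 × 0.862) = 442 A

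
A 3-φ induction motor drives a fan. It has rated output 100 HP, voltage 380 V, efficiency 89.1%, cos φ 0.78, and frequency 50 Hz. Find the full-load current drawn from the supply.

163 A

P_out = 100 × 746 = 74600 W
P_in = P_out / η = 74600 / 0.891 = 83726 W
I_L = P_in / (√3·V_L·cosφ) = 83726 / (1.732 × 380 × 0.78) = 163 A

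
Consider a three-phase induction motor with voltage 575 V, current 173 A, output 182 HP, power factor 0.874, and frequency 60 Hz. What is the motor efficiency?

90.2 %

P_out = 182 × 746 = 135772 W
P_in = √3·V_L·I_L·cosφ = 1.732 × 575 × 173 × 0.874 = 150582 W
η = P_out / P_in = 135772 / 150582 = 0.902 = 90.2%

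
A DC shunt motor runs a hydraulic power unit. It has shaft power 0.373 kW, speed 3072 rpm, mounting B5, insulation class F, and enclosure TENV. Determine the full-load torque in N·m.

1.16 N·m

ω = 2π × 3072/60 = 321.7 rad/s
τ = P/ω = 373/321.7 = 1.16 N·m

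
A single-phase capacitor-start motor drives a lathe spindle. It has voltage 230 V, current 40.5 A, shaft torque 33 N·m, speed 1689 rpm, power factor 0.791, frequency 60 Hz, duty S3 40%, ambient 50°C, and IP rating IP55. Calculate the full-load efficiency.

ω = 2π × 1689/60 = 176.9 rad/s; P_out = τω = 33 × 176.9 = 5838 W
P_in = V·I·cosφ = 230 × 40.5 × 0.791 = 7368 W
η = P_out / P_in = 5838 / 7368 = 0.792 = 79.2%

79.2 %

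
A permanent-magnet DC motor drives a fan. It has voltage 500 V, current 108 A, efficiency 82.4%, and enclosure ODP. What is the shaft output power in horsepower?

P_in = V·I = 500 × 108 = 54000 W
P_out = η·P_in = 0.824 × 54000 = 44496 W
= 44496/746 = 59.6 HP

59.6 HP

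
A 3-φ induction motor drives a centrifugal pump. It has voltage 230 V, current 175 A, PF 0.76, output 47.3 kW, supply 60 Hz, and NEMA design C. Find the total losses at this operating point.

P_in = √3·V·I·cosφ = 1.732×230×175×0.76 = 52982 W
P_out = 47300 W
Losses = P_in − P_out = 52982 − 47300 = 5682 W

5680 W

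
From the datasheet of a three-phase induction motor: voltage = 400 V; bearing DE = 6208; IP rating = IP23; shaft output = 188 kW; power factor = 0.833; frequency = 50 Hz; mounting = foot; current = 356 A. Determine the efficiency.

91.5 %

P_out = 188 kW = 188000 W
P_in = √3·V_L·I_L·cosφ = 1.732 × 400 × 356 × 0.833 = 205448 W
η = P_out / P_in = 188000 / 205448 = 0.915 = 91.5%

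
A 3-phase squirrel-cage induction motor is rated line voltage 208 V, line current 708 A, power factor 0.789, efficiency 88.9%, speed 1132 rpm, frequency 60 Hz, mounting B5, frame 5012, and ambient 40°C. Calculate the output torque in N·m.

P_in = √3·V·I·cosφ = 1.732 × 208 × 708 × 0.789 = 201243 W
P_out = η·P_in = 0.889 × 201243 = 178905 W
n = 1132 rpm
ω = 2π×1132/60 = 118.5 rad/s
τ = P_out/ω = 178905/118.5 = 1510 N·m

1510 N·m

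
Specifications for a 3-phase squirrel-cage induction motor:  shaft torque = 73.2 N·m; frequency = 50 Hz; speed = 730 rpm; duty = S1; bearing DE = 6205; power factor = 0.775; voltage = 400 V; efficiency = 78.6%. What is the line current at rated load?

13.3 A

ω = 2π×730/60 = 76.45 rad/s; P_out = τω = 73.2 × 76.45 = 5596 W
P_in = P_out / η = 5596 / 0.786 = 7120 W
I_L = P_in / (√3·V_L·cosφ) = 7120 / (1.732 × 400 × 0.775) = 13.3 A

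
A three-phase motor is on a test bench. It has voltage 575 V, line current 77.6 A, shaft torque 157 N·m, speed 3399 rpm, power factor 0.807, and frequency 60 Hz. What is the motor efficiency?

ω = 2π × 3399/60 = 355.9 rad/s; P_out = τω = 157 × 355.9 = 55876 W
P_in = √3·V_L·I_L·cosφ = 1.732 × 575 × 77.6 × 0.807 = 62366 W
η = P_out / P_in = 55876 / 62366 = 0.896 = 89.6%

89.6 %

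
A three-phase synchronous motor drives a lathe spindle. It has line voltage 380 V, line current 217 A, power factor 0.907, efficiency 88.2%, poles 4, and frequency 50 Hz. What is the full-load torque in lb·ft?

536 lb·ft

P_in = √3·V·I·cosφ = 1.732 × 380 × 217 × 0.907 = 129538 W
P_out = η·P_in = 0.882 × 129538 = 114253 W
n = n_s = 120×50/4 = 1500 rpm (synchronous)
ω = 2π×1500/60 = 157.1 rad/s
τ = P_out/ω = 114253/157.1 = 727.3 N·m
In lb·ft: 727.3/1.356 = 536 lb·ft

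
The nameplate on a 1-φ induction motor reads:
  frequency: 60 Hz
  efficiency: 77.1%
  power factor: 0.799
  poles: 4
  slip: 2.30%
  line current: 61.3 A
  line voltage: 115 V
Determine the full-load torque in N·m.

23.6 N·m

P_in = V·I·cosφ = 115 × 61.3 × 0.799 = 5633 W
P_out = η·P_in = 0.771 × 5633 = 4343 W
n_s = 120×60/4 = 1800 rpm; n = 1800×(1−0.023) = 1759 rpm
ω = 2π×1759/60 = 184.2 rad/s
τ = P_out/ω = 4343/184.2 = 23.6 N·m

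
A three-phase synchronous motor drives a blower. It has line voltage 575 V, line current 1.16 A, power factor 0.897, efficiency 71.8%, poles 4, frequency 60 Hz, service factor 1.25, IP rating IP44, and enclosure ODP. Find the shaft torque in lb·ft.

P_in = √3·V·I·cosφ = 1.732 × 575 × 1.16 × 0.897 = 1036 W
P_out = η·P_in = 0.718 × 1036 = 744 W
n = n_s = 120×60/4 = 1800 rpm (synchronous)
ω = 2π×1800/60 = 188.5 rad/s
τ = P_out/ω = 744/188.5 = 3.947 N·m
In lb·ft: 3.947/1.356 = 2.91 lb·ft

2.91 lb·ft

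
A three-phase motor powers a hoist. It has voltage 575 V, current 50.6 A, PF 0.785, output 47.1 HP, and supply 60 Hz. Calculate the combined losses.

P_in = √3·V·I·cosφ = 1.732×575×50.6×0.785 = 39558 W
P_out = 47.1×746 = 35137 W
Losses = P_in − P_out = 39558 − 35137 = 4421 W

4.42 kW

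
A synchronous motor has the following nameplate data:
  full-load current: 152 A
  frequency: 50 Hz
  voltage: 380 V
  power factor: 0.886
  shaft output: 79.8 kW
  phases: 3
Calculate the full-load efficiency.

P_out = 79.8 kW = 79800 W
P_in = √3·V_L·I_L·cosφ = 1.732 × 380 × 152 × 0.886 = 88636 W
η = P_out / P_in = 79800 / 88636 = 0.900 = 90.0%

90.0 %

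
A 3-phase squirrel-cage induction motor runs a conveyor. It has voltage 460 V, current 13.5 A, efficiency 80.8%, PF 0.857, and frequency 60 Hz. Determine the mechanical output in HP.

P_in = √3·V·I·cosφ = 1.732 × 460 × 13.5 × 0.857 = 9218 W
P_out = η·P_in = 0.808 × 9218 = 7448 W
= 7448/746 = 9.98 HP

9.98 HP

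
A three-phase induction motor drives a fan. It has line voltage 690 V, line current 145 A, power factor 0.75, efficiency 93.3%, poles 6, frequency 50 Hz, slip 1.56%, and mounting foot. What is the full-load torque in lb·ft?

868 lb·ft

P_in = √3·V·I·cosφ = 1.732 × 690 × 145 × 0.75 = 129965 W
P_out = η·P_in = 0.933 × 129965 = 121257 W
n_s = 120×50/6 = 1000 rpm; n = 1000×(1−0.0156) = 984 rpm
ω = 2π×984/60 = 103 rad/s
τ = P_out/ω = 121257/103 = 1177 N·m
In lb·ft: 1177/1.356 = 868 lb·ft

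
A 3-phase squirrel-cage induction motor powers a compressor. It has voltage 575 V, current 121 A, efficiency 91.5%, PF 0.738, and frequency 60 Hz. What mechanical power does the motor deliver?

P_in = √3·V·I·cosφ = 1.732 × 575 × 121 × 0.738 = 88932 W
P_out = η·P_in = 0.915 × 88932 = 81373 W

81.4 kW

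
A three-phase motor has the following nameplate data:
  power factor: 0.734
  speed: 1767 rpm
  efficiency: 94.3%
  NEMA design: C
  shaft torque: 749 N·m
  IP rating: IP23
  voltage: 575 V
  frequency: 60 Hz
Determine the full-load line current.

ω = 2π×1767/60 = 185 rad/s; P_out = τω = 749 × 185 = 138565 W
P_in = P_out / η = 138565 / 0.943 = 146941 W
I_L = P_in / (√3·V_L·cosφ) = 146941 / (1.732 × 575 × 0.734) = 201 A

201 A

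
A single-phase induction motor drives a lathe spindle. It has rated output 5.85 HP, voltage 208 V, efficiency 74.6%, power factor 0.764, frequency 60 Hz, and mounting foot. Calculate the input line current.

P_out = 5.85 × 746 = 4364 W
P_in = P_out / η = 4364 / 0.746 = 5850 W
I = P_in / (V·cosφ) = 5850 / (208 × 0.764) = 36.8 A

36.8 A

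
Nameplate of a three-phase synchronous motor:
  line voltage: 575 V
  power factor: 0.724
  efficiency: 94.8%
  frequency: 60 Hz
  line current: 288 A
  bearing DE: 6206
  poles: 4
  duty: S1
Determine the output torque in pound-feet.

P_in = √3·V·I·cosφ = 1.732 × 575 × 288 × 0.724 = 207657 W
P_out = η·P_in = 0.948 × 207657 = 196859 W
n = n_s = 120×60/4 = 1800 rpm (synchronous)
ω = 2π×1800/60 = 188.5 rad/s
τ = P_out/ω = 196859/188.5 = 1044 N·m
In lb·ft: 1044/1.356 = 770 lb·ft

770 lb·ft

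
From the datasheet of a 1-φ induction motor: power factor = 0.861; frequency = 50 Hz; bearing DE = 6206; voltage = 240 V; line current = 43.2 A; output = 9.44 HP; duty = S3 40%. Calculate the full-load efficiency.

P_out = 9.44 × 746 = 7042 W
P_in = V·I·cosφ = 240 × 43.2 × 0.861 = 8927 W
η = P_out / P_in = 7042 / 8927 = 0.789 = 78.9%

78.9 %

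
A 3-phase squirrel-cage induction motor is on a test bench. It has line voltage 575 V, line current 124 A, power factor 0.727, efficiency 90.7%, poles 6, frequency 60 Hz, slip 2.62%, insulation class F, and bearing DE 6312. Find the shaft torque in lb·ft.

P_in = √3·V·I·cosφ = 1.732 × 575 × 124 × 0.727 = 89778 W
P_out = η·P_in = 0.907 × 89778 = 81429 W
n_s = 120×60/6 = 1200 rpm; n = 1200×(1−0.0262) = 1169 rpm
ω = 2π×1169/60 = 122.4 rad/s
τ = P_out/ω = 81429/122.4 = 665.3 N·m
In lb·ft: 665.3/1.356 = 491 lb·ft

491 lb·ft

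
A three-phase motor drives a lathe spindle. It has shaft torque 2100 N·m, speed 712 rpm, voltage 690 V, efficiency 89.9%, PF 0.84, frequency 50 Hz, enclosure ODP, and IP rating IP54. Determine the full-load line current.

ω = 2π×712/60 = 74.56 rad/s; P_out = τω = 2100 × 74.56 = 156576 W
P_in = P_out / η = 156576 / 0.899 = 174167 W
I_L = P_in / (√3·V_L·cosφ) = 174167 / (1.732 × 690 × 0.84) = 173 A

173 A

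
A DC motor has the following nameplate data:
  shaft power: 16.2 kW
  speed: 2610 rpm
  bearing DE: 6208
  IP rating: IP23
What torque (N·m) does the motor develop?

59.3 N·m

ω = 2π × 2610/60 = 273.3 rad/s
τ = P/ω = 16200/273.3 = 59.3 N·m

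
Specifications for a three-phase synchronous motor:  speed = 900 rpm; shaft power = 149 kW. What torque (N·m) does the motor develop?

ω = 2π × 900/60 = 94.25 rad/s
τ = P/ω = 149000/94.25 = 1580 N·m

1580 N·m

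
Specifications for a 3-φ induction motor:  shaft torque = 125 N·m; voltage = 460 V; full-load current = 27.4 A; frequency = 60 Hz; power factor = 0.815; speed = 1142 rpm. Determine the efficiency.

ω = 2π × 1142/60 = 119.6 rad/s; P_out = τω = 125 × 119.6 = 14950 W
P_in = √3·V_L·I_L·cosφ = 1.732 × 460 × 27.4 × 0.815 = 17792 W
η = P_out / P_in = 14950 / 17792 = 0.840 = 84.0%

84.0 %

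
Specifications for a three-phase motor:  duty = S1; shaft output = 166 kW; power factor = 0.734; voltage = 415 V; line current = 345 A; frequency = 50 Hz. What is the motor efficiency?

P_out = 166 kW = 166000 W
P_in = √3·V_L·I_L·cosφ = 1.732 × 415 × 345 × 0.734 = 182017 W
η = P_out / P_in = 166000 / 182017 = 0.912 = 91.2%

91.2 %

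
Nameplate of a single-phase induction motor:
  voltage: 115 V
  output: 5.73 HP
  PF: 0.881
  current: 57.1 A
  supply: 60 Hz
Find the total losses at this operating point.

1510 W

P_in = V·I·cosφ = 115×57.1×0.881 = 5785 W
P_out = 5.73×746 = 4275 W
Losses = P_in − P_out = 5785 − 4275 = 1510 W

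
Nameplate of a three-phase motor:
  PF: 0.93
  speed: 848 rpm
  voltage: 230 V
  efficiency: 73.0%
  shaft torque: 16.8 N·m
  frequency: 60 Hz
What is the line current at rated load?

ω = 2π×848/60 = 88.8 rad/s; P_out = τω = 16.8 × 88.8 = 1492 W
P_in = P_out / η = 1492 / 0.730 = 2044 W
I_L = P_in / (√3·V_L·cosφ) = 2044 / (1.732 × 230 × 0.93) = 5.52 A

5.52 A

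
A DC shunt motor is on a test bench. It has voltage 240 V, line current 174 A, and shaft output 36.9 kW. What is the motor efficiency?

88.4 %

P_out = 36.9 kW = 36900 W
P_in = V·I = 240 × 174 = 41760 W
η = P_out / P_in = 36900 / 41760 = 0.884 = 88.4%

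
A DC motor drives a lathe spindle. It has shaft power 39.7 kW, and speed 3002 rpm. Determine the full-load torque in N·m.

126 N·m

ω = 2π × 3002/60 = 314.4 rad/s
τ = P/ω = 39700/314.4 = 126 N·m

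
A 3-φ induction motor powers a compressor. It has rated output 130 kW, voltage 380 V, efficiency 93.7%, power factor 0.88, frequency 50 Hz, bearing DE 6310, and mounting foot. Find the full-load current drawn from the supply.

240 A

P_out = 130 kW = 130000 W
P_in = P_out / η = 130000 / 0.937 = 138741 W
I_L = P_in / (√3·V_L·cosφ) = 138741 / (1.732 × 380 × 0.88) = 240 A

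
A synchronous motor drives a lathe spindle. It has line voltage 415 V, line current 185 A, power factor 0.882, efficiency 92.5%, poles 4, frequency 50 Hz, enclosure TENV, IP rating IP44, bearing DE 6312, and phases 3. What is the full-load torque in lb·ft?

P_in = √3·V·I·cosφ = 1.732 × 415 × 185 × 0.882 = 117283 W
P_out = η·P_in = 0.925 × 117283 = 108487 W
n = n_s = 120×50/4 = 1500 rpm (synchronous)
ω = 2π×1500/60 = 157.1 rad/s
τ = P_out/ω = 108487/157.1 = 690.6 N·m
In lb·ft: 690.6/1.356 = 509 lb·ft

509 lb·ft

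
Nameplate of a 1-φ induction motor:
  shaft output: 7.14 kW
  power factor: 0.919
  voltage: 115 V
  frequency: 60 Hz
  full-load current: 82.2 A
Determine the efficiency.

P_out = 7.14 kW = 7140 W
P_in = V·I·cosφ = 115 × 82.2 × 0.919 = 8687 W
η = P_out / P_in = 7140 / 8687 = 0.822 = 82.2%

82.2 %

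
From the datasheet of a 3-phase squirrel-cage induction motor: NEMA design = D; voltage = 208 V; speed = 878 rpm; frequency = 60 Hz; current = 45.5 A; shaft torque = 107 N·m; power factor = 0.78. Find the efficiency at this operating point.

ω = 2π × 878/60 = 91.94 rad/s; P_out = τω = 107 × 91.94 = 9838 W
P_in = √3·V_L·I_L·cosφ = 1.732 × 208 × 45.5 × 0.78 = 12785 W
η = P_out / P_in = 9838 / 12785 = 0.769 = 76.9%

76.9 %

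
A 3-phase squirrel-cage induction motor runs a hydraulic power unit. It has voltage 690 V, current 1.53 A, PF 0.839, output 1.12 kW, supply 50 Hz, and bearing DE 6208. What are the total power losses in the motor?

P_in = √3·V·I·cosφ = 1.732×690×1.53×0.839 = 1534 W
P_out = 1120 W
Losses = P_in − P_out = 1534 − 1120 = 414 W

414 W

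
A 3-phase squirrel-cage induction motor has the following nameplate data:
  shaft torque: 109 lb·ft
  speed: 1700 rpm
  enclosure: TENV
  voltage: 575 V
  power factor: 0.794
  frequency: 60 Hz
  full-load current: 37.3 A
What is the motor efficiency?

τ = 109 lb·ft × 1.356 = 147.8 N·m
ω = 2π × 1700/60 = 178 rad/s; P_out = τω = 147.8 × 178 = 26308 W
P_in = √3·V_L·I_L·cosφ = 1.732 × 575 × 37.3 × 0.794 = 29495 W
η = P_out / P_in = 26308 / 29495 = 0.892 = 89.2%

89.2 %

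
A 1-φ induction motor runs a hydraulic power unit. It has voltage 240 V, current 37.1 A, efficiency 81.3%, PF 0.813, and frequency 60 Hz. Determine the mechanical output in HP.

P_in = V·I·cosφ = 240 × 37.1 × 0.813 = 7239 W
P_out = η·P_in = 0.813 × 7239 = 5885 W
= 5885/746 = 7.89 HP

7.89 HP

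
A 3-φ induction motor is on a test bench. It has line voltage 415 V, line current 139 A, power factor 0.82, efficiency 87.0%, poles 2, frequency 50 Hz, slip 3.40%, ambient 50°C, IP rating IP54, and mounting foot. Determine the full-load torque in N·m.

P_in = √3·V·I·cosφ = 1.732 × 415 × 139 × 0.82 = 81927 W
P_out = η·P_in = 0.87 × 81927 = 71276 W
n_s = 120×50/2 = 3000 rpm; n = 3000×(1−0.034) = 2898 rpm
ω = 2π×2898/60 = 303.5 rad/s
τ = P_out/ω = 71276/303.5 = 235 N·m

235 N·m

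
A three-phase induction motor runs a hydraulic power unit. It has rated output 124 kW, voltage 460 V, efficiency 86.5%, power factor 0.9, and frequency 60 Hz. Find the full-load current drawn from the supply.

200 A

P_out = 124 kW = 124000 W
P_in = P_out / η = 124000 / 0.865 = 143353 W
I_L = P_in / (√3·V_L·cosφ) = 143353 / (1.732 × 460 × 0.9) = 200 A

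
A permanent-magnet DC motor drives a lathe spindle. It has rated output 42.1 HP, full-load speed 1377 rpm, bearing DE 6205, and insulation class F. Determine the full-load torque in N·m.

P_out = 42.1 × 746 = 31407 W
ω = 2π × 1377/60 = 144.2 rad/s
τ = P_out/ω = 31407/144.2 = 218 N·m

218 N·m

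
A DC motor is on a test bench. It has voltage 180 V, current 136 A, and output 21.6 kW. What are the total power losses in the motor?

P_in = V·I = 180×136 = 24480 W
P_out = 21600 W
Losses = P_in − P_out = 24480 − 21600 = 2880 W

2880 W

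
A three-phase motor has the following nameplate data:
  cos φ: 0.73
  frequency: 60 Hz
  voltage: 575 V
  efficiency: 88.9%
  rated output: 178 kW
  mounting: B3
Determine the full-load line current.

P_out = 178 kW = 178000 W
P_in = P_out / η = 178000 / 0.889 = 200225 W
I_L = P_in / (√3·V_L·cosφ) = 200225 / (1.732 × 575 × 0.73) = 275 A

275 A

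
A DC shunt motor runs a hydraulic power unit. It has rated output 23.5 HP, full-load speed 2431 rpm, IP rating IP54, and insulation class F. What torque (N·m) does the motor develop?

68.9 N·m

P_out = 23.5 × 746 = 17531 W
ω = 2π × 2431/60 = 254.6 rad/s
τ = P_out/ω = 17531/254.6 = 68.9 N·m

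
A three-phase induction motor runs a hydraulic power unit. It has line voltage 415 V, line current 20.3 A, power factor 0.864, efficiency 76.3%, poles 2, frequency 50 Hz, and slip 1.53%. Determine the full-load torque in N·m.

31.1 N·m

P_in = √3·V·I·cosφ = 1.732 × 415 × 20.3 × 0.864 = 12607 W
P_out = η·P_in = 0.763 × 12607 = 9619 W
n_s = 120×50/2 = 3000 rpm; n = 3000×(1−0.0153) = 2954 rpm
ω = 2π×2954/60 = 309.3 rad/s
τ = P_out/ω = 9619/309.3 = 31.1 N·m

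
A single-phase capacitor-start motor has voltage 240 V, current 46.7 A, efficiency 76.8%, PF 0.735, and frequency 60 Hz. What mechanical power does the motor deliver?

P_in = V·I·cosφ = 240 × 46.7 × 0.735 = 8238 W
P_out = η·P_in = 0.768 × 8238 = 6327 W

6.33 kW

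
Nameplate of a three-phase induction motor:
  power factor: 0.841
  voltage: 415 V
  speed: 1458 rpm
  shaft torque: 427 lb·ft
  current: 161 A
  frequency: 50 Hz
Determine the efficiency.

τ = 427 lb·ft × 1.356 = 579 N·m
ω = 2π × 1458/60 = 152.7 rad/s; P_out = τω = 579 × 152.7 = 88413 W
P_in = √3·V_L·I_L·cosφ = 1.732 × 415 × 161 × 0.841 = 97324 W
η = P_out / P_in = 88413 / 97324 = 0.908 = 90.8%

90.8 %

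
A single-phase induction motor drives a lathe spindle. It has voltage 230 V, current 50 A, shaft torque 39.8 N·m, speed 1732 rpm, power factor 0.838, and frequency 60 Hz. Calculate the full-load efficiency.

ω = 2π × 1732/60 = 181.4 rad/s; P_out = τω = 39.8 × 181.4 = 7220 W
P_in = V·I·cosφ = 230 × 50 × 0.838 = 9637 W
η = P_out / P_in = 7220 / 9637 = 0.749 = 74.9%

74.9 %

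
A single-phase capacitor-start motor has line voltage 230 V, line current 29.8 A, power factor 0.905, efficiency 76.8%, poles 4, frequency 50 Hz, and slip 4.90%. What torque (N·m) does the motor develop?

31.9 N·m

P_in = V·I·cosφ = 230 × 29.8 × 0.905 = 6203 W
P_out = η·P_in = 0.768 × 6203 = 4764 W
n_s = 120×50/4 = 1500 rpm; n = 1500×(1−0.049) = 1427 rpm
ω = 2π×1427/60 = 149.4 rad/s
τ = P_out/ω = 4764/149.4 = 31.9 N·m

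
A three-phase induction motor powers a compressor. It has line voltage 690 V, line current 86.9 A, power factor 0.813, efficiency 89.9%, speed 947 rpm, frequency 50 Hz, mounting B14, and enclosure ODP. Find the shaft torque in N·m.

765 N·m

P_in = √3·V·I·cosφ = 1.732 × 690 × 86.9 × 0.813 = 84432 W
P_out = η·P_in = 0.899 × 84432 = 75904 W
n = 947 rpm
ω = 2π×947/60 = 99.17 rad/s
τ = P_out/ω = 75904/99.17 = 765 N·m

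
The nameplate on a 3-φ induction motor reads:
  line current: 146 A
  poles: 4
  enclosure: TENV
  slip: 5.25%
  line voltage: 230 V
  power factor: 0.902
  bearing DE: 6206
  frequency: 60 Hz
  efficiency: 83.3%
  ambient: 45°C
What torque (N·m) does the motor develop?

245 N·m

P_in = √3·V·I·cosφ = 1.732 × 230 × 146 × 0.902 = 52461 W
P_out = η·P_in = 0.833 × 52461 = 43700 W
n_s = 120×60/4 = 1800 rpm; n = 1800×(1−0.0525) = 1706 rpm
ω = 2π×1706/60 = 178.7 rad/s
τ = P_out/ω = 43700/178.7 = 245 N·m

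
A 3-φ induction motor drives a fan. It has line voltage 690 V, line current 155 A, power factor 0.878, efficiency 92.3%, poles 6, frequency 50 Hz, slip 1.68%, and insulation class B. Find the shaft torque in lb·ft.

1080 lb·ft

P_in = √3·V·I·cosφ = 1.732 × 690 × 155 × 0.878 = 162638 W
P_out = η·P_in = 0.923 × 162638 = 150115 W
n_s = 120×50/6 = 1000 rpm; n = 1000×(1−0.0168) = 983 rpm
ω = 2π×983/60 = 102.9 rad/s
τ = P_out/ω = 150115/102.9 = 1459 N·m
In lb·ft: 1459/1.356 = 1080 lb·ft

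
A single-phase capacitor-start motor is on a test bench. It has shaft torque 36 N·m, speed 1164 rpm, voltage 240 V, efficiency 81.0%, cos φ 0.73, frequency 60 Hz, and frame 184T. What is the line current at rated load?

ω = 2π×1164/60 = 121.9 rad/s; P_out = τω = 36 × 121.9 = 4388 W
P_in = P_out / η = 4388 / 0.810 = 5417 W
I = P_in / (V·cosφ) = 5417 / (240 × 0.73) = 30.9 A

30.9 A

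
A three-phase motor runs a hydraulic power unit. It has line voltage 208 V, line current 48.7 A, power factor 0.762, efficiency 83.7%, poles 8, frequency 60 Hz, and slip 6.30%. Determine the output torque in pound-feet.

93.5 lb·ft

P_in = √3·V·I·cosφ = 1.732 × 208 × 48.7 × 0.762 = 13369 W
P_out = η·P_in = 0.837 × 13369 = 11190 W
n_s = 120×60/8 = 900 rpm; n = 900×(1−0.063) = 843 rpm
ω = 2π×843/60 = 88.28 rad/s
τ = P_out/ω = 11190/88.28 = 126.8 N·m
In lb·ft: 126.8/1.356 = 93.5 lb·ft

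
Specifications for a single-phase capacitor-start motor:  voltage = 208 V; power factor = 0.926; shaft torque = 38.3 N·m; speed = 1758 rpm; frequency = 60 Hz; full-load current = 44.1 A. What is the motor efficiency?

ω = 2π × 1758/60 = 184.1 rad/s; P_out = τω = 38.3 × 184.1 = 7051 W
P_in = V·I·cosφ = 208 × 44.1 × 0.926 = 8494 W
η = P_out / P_in = 7051 / 8494 = 0.830 = 83.0%

83.0 %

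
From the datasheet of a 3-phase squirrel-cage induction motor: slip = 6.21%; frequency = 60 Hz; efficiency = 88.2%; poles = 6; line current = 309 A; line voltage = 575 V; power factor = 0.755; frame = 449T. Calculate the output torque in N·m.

1740 N·m

P_in = √3·V·I·cosφ = 1.732 × 575 × 309 × 0.755 = 232338 W
P_out = η·P_in = 0.882 × 232338 = 204922 W
n_s = 120×60/6 = 1200 rpm; n = 1200×(1−0.0621) = 1125 rpm
ω = 2π×1125/60 = 117.8 rad/s
τ = P_out/ω = 204922/117.8 = 1740 N·m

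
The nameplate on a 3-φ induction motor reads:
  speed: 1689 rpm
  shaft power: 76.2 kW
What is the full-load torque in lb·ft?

318 lb·ft

ω = 2π × 1689/60 = 176.9 rad/s
τ = P/ω = 76200/176.9 = 430.8 N·m
In lb·ft: 430.8/1.356 = 318 lb·ft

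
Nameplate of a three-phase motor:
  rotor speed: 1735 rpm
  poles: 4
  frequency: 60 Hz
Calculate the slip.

3.61 %

n_s = 120f/p = 120×60/4 = 1800 rpm
s = (n_s − n)/n_s = (1800 − 1735)/1800 = 0.0361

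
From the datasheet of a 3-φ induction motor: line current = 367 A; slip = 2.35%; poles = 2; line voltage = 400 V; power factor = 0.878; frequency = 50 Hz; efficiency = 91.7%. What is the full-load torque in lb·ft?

P_in = √3·V·I·cosφ = 1.732 × 400 × 367 × 0.878 = 223238 W
P_out = η·P_in = 0.917 × 223238 = 204709 W
n_s = 120×50/2 = 3000 rpm; n = 3000×(1−0.0235) = 2930 rpm
ω = 2π×2930/60 = 306.8 rad/s
τ = P_out/ω = 204709/306.8 = 667.2 N·m
In lb·ft: 667.2/1.356 = 492 lb·ft

492 lb·ft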